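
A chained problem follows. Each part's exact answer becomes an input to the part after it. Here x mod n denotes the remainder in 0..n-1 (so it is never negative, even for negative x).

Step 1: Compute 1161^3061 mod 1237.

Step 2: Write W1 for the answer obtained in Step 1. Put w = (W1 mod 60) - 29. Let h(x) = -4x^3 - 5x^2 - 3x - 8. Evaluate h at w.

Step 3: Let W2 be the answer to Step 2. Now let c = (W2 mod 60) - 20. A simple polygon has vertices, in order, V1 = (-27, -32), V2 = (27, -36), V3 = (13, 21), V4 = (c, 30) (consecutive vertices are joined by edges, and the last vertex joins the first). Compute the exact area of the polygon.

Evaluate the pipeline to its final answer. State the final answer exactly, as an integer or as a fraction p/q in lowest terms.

3329/2

Step 1: squarings mod 1237: 1161^1=1161, 1161^2=828, 1161^4=286, 1161^8=154, 1161^16=213, 1161^32=837, 1161^64=427, 1161^128=490, 1161^256=122, 1161^512=40, 1161^1024=363, 1161^2048=647; 1161^3061 = 1161^1 * 1161^4 * 1161^16 * 1161^32 * 1161^64 * 1161^128 * 1161^256 * 1161^512 * 1161^2048 = 288 (mod 1237); answer 288
Step 2: W1 = 288; w = 19; -4*(19)^3 - 5*(19)^2 - 3*(19)^1 - 8 = (-27436) + (-1805) + (-57) + (-8) = -29306; answer -29306
Step 3: W2 = -29306; c = 14; cross terms: (-27*-36 - 27*-32)=1836, (27*21 - 13*-36)=1035, (13*30 - 14*21)=96, (14*-32 - -27*30)=362; twice the area = |3329| = 3329; area = 3329/2; answer 3329/2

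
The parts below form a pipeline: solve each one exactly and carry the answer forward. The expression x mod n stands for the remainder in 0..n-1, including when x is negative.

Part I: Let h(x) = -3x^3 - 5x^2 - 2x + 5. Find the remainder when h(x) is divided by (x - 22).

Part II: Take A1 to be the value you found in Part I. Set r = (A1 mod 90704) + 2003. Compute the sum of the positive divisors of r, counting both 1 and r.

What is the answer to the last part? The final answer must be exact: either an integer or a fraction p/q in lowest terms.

Part I: remainder = value at the root: -3*(22)^3 - 5*(22)^2 - 2*(22)^1 + 5 = (-31944) + (-2420) + (-44) + (5) = -34403; answer -34403
Part II: A1 = -34403; r = 58304; 58304 = 2^6 * 911; sigma = (1 + 2 + 4 + 8 + 16 + 32 + 64) * (1 + 911) = 127 * 912 = 115824; answer 115824

115824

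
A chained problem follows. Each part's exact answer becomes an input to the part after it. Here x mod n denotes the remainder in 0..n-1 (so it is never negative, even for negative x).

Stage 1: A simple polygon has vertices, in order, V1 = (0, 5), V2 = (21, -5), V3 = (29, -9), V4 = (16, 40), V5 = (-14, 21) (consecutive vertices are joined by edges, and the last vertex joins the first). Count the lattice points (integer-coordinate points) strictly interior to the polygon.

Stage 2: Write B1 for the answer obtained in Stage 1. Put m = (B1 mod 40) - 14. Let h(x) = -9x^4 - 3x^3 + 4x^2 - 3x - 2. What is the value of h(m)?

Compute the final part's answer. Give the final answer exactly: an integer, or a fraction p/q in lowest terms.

-263005

Stage 1: cross terms: (0*-5 - 21*5)=-105, (21*-9 - 29*-5)=-44, (29*40 - 16*-9)=1304, (16*21 - -14*40)=896, (-14*5 - 0*21)=-70; twice the area = |1981| = 1981; area = 1981/2; boundary points = 1 + 4 + 1 + 1 + 2 = 9; strictly interior points = area - boundary/2 + 1 = 987; answer 987
Stage 2: B1 = 987; m = 13; -9*(13)^4 - 3*(13)^3 + 4*(13)^2 - 3*(13)^1 - 2 = (-257049) + (-6591) + (676) + (-39) + (-2) = -263005; answer -263005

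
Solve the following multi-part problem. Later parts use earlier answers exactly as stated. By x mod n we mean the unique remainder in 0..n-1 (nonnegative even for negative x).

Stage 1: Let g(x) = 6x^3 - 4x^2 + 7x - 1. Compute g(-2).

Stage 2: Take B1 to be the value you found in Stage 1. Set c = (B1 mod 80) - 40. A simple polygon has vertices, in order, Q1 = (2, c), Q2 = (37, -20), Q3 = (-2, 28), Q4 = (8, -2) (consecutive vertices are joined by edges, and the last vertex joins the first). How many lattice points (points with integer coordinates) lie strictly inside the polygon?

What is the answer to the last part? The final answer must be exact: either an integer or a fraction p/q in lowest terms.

929

Stage 1: 6*(-2)^3 - 4*(-2)^2 + 7*(-2)^1 - 1 = (-48) + (-16) + (-14) + (-1) = -79; answer -79
Stage 2: B1 = -79; c = -39; cross terms: (2*-20 - 37*-39)=1403, (37*28 - -2*-20)=996, (-2*-2 - 8*28)=-220, (8*-39 - 2*-2)=-308; twice the area = |1871| = 1871; area = 1871/2; boundary points = 1 + 3 + 10 + 1 = 15; strictly interior points = area - boundary/2 + 1 = 929; answer 929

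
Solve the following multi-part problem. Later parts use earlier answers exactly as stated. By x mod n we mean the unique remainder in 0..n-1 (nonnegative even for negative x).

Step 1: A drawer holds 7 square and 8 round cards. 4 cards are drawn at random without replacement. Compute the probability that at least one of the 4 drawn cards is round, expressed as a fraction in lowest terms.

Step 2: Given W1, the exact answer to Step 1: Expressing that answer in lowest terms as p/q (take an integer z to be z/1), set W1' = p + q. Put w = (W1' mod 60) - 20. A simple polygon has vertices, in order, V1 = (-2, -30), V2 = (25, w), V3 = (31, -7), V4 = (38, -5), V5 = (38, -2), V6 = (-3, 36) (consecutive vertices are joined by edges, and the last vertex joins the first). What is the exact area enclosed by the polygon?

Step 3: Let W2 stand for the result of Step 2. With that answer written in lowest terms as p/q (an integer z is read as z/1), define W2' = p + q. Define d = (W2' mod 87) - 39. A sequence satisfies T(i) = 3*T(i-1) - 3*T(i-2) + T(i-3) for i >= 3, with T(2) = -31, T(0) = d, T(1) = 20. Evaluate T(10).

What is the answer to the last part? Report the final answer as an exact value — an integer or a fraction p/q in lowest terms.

Step 1: total draws C(15,4) = 1365; complement C(7,4) = 35; favorable 1365 - 35 = 1330; P = 38/39; answer 38/39
Step 2: W1 = 38/39; threaded value p + q = 77; w = -3; cross terms: (-2*-3 - 25*-30)=756, (25*-7 - 31*-3)=-82, (31*-5 - 38*-7)=111, (38*-2 - 38*-5)=114, (38*36 - -3*-2)=1362, (-3*-30 - -2*36)=162; twice the area = |2423| = 2423; area = 2423/2; answer 2423/2
Step 3: W2 = 2423/2; threaded value p + q = 2425; d = 37; T(3) = 3*(-31) - 3*(20) + 1*(37) = -116; iterating: T(3)=-116, T(4)=-235, T(5)=-388, T(6)=-575, T(7)=-796, T(8)=-1051, T(9)=-1340, T(10)=-1663; answer -1663

-1663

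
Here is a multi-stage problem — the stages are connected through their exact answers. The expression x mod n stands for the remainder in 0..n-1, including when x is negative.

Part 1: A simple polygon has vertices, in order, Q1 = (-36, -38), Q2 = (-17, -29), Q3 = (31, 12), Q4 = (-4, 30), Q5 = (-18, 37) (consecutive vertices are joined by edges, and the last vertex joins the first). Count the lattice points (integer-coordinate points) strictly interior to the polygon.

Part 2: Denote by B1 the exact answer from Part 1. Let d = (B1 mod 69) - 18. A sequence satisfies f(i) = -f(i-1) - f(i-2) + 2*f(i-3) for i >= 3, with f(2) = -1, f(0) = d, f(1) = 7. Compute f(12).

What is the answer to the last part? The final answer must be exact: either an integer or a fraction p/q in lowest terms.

512

Part 1: cross terms: (-36*-29 - -17*-38)=398, (-17*12 - 31*-29)=695, (31*30 - -4*12)=978, (-4*37 - -18*30)=392, (-18*-38 - -36*37)=2016; twice the area = |4479| = 4479; area = 4479/2; boundary points = 1 + 1 + 1 + 7 + 3 = 13; strictly interior points = area - boundary/2 + 1 = 2234; answer 2234
Part 2: B1 = 2234; d = 8; f(3) = -1*(-1) - 1*(7) + 2*(8) = 10; iterating: f(3)=10, f(4)=5, f(5)=-17, f(6)=32, f(7)=-5, f(8)=-61, f(9)=130, f(10)=-79, f(11)=-173, f(12)=512; answer 512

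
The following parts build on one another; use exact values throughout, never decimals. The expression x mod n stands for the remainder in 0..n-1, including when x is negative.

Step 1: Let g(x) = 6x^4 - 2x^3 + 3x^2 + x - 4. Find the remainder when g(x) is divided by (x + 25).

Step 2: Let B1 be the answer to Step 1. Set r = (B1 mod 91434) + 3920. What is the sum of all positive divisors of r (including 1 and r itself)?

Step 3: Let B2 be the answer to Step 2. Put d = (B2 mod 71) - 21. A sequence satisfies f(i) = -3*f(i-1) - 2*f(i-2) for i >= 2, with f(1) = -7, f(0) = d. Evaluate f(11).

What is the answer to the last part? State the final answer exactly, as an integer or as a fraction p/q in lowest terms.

Step 1: remainder = value at the root: 6*(-25)^4 - 2*(-25)^3 + 3*(-25)^2 + 1*(-25)^1 - 4 = (2343750) + (31250) + (1875) + (-25) + (-4) = 2376846; answer 2376846
Step 2: B1 = 2376846; r = 94916; 94916 = 2^2 * 61 * 389; sigma = (1 + 2 + 4) * (1 + 61) * (1 + 389) = 7 * 62 * 390 = 169260; answer 169260
Step 3: B2 = 169260; d = 46; f(2) = -3*(-7) - 2*(46) = -71; iterating: f(2)=-71, f(3)=227, f(4)=-539, f(5)=1163, f(6)=-2411, f(7)=4907, f(8)=-9899, f(9)=19883, f(10)=-39851, f(11)=79787; answer 79787

79787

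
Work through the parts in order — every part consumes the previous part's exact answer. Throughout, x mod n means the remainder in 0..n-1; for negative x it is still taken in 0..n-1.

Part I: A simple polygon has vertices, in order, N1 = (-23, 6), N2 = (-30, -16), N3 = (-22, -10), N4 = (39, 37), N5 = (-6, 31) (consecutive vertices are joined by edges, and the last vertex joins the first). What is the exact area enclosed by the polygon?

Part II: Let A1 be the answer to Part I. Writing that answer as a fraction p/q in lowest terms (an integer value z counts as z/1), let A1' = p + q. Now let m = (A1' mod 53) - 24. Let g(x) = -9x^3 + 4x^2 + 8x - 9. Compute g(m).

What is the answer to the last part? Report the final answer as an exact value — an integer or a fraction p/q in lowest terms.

-2844

Part I: cross terms: (-23*-16 - -30*6)=548, (-30*-10 - -22*-16)=-52, (-22*37 - 39*-10)=-424, (39*31 - -6*37)=1431, (-6*6 - -23*31)=677; twice the area = |2180| = 2180; area = 1090; answer 1090
Part II: A1 = 1090; threaded value p + q = 1091; m = 7; -9*(7)^3 + 4*(7)^2 + 8*(7)^1 - 9 = (-3087) + (196) + (56) + (-9) = -2844; answer -2844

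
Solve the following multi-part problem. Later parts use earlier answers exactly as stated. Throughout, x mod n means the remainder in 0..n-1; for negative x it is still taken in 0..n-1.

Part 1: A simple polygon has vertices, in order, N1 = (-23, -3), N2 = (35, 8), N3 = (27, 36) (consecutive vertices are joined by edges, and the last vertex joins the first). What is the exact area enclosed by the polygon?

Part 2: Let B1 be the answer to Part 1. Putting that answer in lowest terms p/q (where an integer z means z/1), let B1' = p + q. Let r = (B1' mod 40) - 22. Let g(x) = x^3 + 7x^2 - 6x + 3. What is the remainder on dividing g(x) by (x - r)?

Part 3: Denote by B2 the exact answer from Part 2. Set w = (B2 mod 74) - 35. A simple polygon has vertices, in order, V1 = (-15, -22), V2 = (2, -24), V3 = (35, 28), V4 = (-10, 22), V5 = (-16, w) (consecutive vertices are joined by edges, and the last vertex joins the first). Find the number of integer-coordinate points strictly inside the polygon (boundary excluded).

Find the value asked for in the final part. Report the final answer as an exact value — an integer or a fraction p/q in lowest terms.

Part 1: cross terms: (-23*8 - 35*-3)=-79, (35*36 - 27*8)=1044, (27*-3 - -23*36)=747; twice the area = |1712| = 1712; area = 856; answer 856
Part 2: B1 = 856; threaded value p + q = 857; r = -5; remainder = value at the root: 1*(-5)^3 + 7*(-5)^2 - 6*(-5)^1 + 3 = (-125) + (175) + (30) + (3) = 83; answer 83
Part 3: B2 = 83; w = -26; cross terms: (-15*-24 - 2*-22)=404, (2*28 - 35*-24)=896, (35*22 - -10*28)=1050, (-10*-26 - -16*22)=612, (-16*-22 - -15*-26)=-38; twice the area = |2924| = 2924; area = 1462; boundary points = 1 + 1 + 3 + 6 + 1 = 12; strictly interior points = area - boundary/2 + 1 = 1457; answer 1457

1457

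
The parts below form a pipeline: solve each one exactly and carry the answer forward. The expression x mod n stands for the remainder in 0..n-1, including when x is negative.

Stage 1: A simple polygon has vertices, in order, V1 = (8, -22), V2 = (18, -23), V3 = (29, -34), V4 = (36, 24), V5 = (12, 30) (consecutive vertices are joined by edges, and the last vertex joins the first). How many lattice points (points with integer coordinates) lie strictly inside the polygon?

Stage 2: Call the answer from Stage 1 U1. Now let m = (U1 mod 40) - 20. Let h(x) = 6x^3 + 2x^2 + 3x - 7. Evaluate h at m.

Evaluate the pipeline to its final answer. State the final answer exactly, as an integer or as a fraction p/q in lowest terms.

2170

Stage 1: cross terms: (8*-23 - 18*-22)=212, (18*-34 - 29*-23)=55, (29*24 - 36*-34)=1920, (36*30 - 12*24)=792, (12*-22 - 8*30)=-504; twice the area = |2475| = 2475; area = 2475/2; boundary points = 1 + 11 + 1 + 6 + 4 = 23; strictly interior points = area - boundary/2 + 1 = 1227; answer 1227
Stage 2: U1 = 1227; m = 7; 6*(7)^3 + 2*(7)^2 + 3*(7)^1 - 7 = (2058) + (98) + (21) + (-7) = 2170; answer 2170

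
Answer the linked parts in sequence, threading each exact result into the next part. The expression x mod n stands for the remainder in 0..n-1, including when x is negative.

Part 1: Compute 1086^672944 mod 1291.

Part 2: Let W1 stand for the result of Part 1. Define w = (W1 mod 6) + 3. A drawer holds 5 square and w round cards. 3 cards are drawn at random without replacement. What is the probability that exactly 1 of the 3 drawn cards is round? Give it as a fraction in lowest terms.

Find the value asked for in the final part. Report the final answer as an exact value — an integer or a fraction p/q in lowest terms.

40/143

Part 1: squarings mod 1291: 1086^1=1086, 1086^2=713, 1086^4=1006, 1086^8=1183, 1086^16=45, 1086^32=734, 1086^64=409, 1086^128=742, 1086^256=598, 1086^512=1288, 1086^1024=9, 1086^2048=81, 1086^4096=106, 1086^8192=908, 1086^16384=806, 1086^32768=263, 1086^65536=746, 1086^131072=95, 1086^262144=1279, 1086^524288=144; 1086^672944 = 1086^16 * 1086^32 * 1086^128 * 1086^1024 * 1086^16384 * 1086^131072 * 1086^524288 = 701 (mod 1291); answer 701
Part 2: W1 = 701; w = 8; total draws C(13,3) = 286; favorable C(8,1)*C(5,2) = 80; P = 40/143; answer 40/143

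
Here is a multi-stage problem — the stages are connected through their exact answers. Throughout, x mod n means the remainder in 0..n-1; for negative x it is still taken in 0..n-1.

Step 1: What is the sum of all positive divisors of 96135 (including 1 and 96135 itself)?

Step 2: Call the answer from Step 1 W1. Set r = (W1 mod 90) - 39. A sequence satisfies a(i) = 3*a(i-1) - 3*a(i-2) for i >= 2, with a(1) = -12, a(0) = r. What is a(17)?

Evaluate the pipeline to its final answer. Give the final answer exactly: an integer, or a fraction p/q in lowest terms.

688905

Step 1: 96135 = 3 * 5 * 13 * 17 * 29; sigma = (1 + 3) * (1 + 5) * (1 + 13) * (1 + 17) * (1 + 29) = 4 * 6 * 14 * 18 * 30 = 181440; answer 181440
Step 2: W1 = 181440; r = -39; a(2) = 3*(-12) - 3*(-39) = 81; iterating: a(2)=81, a(3)=279, a(4)=594, a(5)=945, a(6)=1053, a(7)=324, a(8)=-2187, a(9)=-7533, a(10)=-16038, a(11)=-25515, a(12)=-28431, a(13)=-8748, a(14)=59049, a(15)=203391, a(16)=433026, a(17)=688905; answer 688905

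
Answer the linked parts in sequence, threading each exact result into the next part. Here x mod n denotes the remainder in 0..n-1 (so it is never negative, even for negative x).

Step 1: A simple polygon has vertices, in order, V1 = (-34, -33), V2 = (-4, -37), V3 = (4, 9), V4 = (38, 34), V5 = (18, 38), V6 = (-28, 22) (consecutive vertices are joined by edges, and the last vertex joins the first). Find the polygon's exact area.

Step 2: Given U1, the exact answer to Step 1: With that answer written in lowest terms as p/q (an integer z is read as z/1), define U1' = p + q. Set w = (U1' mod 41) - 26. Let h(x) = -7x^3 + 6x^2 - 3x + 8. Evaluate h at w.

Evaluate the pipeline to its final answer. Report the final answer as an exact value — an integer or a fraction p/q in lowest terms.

-14396

Step 1: cross terms: (-34*-37 - -4*-33)=1126, (-4*9 - 4*-37)=112, (4*34 - 38*9)=-206, (38*38 - 18*34)=832, (18*22 - -28*38)=1460, (-28*-33 - -34*22)=1672; twice the area = |4996| = 4996; area = 2498; answer 2498
Step 2: U1 = 2498; threaded value p + q = 2499; w = 13; -7*(13)^3 + 6*(13)^2 - 3*(13)^1 + 8 = (-15379) + (1014) + (-39) + (8) = -14396; answer -14396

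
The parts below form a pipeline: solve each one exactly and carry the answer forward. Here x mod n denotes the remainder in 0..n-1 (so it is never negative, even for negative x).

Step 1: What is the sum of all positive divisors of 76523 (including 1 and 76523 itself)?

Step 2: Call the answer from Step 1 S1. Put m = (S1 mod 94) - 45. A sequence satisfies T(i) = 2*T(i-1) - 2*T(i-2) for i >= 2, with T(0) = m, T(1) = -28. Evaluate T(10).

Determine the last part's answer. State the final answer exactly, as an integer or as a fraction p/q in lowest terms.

Step 1: 76523 = 59 * 1297; sigma = (1 + 59) * (1 + 1297) = 60 * 1298 = 77880; answer 77880
Step 2: S1 = 77880; m = 3; T(2) = 2*(-28) - 2*(3) = -62; iterating: T(2)=-62, T(3)=-68, T(4)=-12, T(5)=112, T(6)=248, T(7)=272, T(8)=48, T(9)=-448, T(10)=-992; answer -992

-992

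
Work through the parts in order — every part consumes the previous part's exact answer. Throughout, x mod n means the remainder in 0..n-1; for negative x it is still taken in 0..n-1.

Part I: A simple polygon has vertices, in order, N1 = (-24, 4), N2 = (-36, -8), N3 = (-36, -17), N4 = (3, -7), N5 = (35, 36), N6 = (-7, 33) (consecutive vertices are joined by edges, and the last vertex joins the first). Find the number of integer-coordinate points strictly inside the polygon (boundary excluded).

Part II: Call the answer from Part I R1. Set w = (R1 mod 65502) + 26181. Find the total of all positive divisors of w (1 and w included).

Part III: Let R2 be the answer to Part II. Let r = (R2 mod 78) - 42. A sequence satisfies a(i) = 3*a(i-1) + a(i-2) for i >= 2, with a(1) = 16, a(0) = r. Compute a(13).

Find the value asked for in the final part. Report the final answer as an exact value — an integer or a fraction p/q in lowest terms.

19085776

Part I: cross terms: (-24*-8 - -36*4)=336, (-36*-17 - -36*-8)=324, (-36*-7 - 3*-17)=303, (3*36 - 35*-7)=353, (35*33 - -7*36)=1407, (-7*4 - -24*33)=764; twice the area = |3487| = 3487; area = 3487/2; boundary points = 12 + 9 + 1 + 1 + 3 + 1 = 27; strictly interior points = area - boundary/2 + 1 = 1731; answer 1731
Part II: R1 = 1731; w = 27912; 27912 = 2^3 * 3 * 1163; sigma = (1 + 2 + 4 + 8) * (1 + 3) * (1 + 1163) = 15 * 4 * 1164 = 69840; answer 69840
Part III: R2 = 69840; r = -12; a(2) = 3*(16) + 1*(-12) = 36; iterating: a(2)=36, a(3)=124, a(4)=408, a(5)=1348, a(6)=4452, a(7)=14704, a(8)=48564, a(9)=160396, a(10)=529752, a(11)=1749652, a(12)=5778708, a(13)=19085776; answer 19085776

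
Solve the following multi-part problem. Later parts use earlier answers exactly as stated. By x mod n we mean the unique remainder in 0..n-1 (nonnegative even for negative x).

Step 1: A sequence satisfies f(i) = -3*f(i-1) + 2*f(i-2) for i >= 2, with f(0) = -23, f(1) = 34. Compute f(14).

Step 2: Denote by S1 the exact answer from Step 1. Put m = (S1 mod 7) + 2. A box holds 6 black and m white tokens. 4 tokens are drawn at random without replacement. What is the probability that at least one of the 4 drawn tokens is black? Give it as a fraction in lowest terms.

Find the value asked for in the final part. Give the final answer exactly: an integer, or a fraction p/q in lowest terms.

65/66

Step 1: f(2) = -3*(34) + 2*(-23) = -148; iterating: f(2)=-148, f(3)=512, f(4)=-1832, f(5)=6520, f(6)=-23224, f(7)=82712, f(8)=-294584, f(9)=1049176, f(10)=-3736696, f(11)=13308440, f(12)=-47398712, f(13)=168813016, f(14)=-601236472; answer -601236472
Step 2: S1 = -601236472; m = 5; total draws C(11,4) = 330; complement C(5,4) = 5; favorable 330 - 5 = 325; P = 65/66; answer 65/66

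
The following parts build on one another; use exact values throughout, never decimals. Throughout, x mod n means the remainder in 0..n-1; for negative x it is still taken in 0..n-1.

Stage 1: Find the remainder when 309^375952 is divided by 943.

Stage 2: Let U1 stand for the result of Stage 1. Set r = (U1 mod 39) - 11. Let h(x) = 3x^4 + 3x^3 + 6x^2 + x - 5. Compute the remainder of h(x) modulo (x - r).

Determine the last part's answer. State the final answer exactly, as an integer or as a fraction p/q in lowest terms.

27585

Stage 1: squarings mod 943: 309^1=309, 309^2=238, 309^4=64, 309^8=324, 309^16=303, 309^32=338, 309^64=141, 309^128=78, 309^256=426, 309^512=420, 309^1024=59, 309^2048=652, 309^4096=754, 309^8192=830, 309^16384=510, 309^32768=775, 309^65536=877, 309^131072=584, 309^262144=633; 309^375952 = 309^16 * 309^128 * 309^1024 * 309^2048 * 309^4096 * 309^8192 * 309^32768 * 309^65536 * 309^262144 = 625 (mod 943); answer 625
Stage 2: U1 = 625; r = -10; remainder = value at the root: 3*(-10)^4 + 3*(-10)^3 + 6*(-10)^2 + 1*(-10)^1 - 5 = (30000) + (-3000) + (600) + (-10) + (-5) = 27585; answer 27585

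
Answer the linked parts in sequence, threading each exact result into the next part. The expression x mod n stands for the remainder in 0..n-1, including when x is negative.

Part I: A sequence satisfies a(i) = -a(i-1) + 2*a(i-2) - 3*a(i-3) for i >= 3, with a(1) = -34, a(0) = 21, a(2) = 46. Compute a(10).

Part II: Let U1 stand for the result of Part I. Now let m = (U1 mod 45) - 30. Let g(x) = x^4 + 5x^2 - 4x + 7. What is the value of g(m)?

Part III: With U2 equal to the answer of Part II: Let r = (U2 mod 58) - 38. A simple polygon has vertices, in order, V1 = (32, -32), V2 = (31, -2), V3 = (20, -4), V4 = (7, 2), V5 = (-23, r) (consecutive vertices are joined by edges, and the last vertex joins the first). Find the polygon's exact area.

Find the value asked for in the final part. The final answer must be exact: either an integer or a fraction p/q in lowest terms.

Part I: a(3) = -1*(46) + 2*(-34) - 3*(21) = -177; iterating: a(3)=-177, a(4)=371, a(5)=-863, a(6)=2136, a(7)=-4975, a(8)=11836, a(9)=-28194, a(10)=66791; answer 66791
Part II: U1 = 66791; m = -19; 1*(-19)^4 + 5*(-19)^2 - 4*(-19)^1 + 7 = (130321) + (1805) + (76) + (7) = 132209; answer 132209
Part III: U2 = 132209; r = -11; cross terms: (32*-2 - 31*-32)=928, (31*-4 - 20*-2)=-84, (20*2 - 7*-4)=68, (7*-11 - -23*2)=-31, (-23*-32 - 32*-11)=1088; twice the area = |1969| = 1969; area = 1969/2; answer 1969/2

1969/2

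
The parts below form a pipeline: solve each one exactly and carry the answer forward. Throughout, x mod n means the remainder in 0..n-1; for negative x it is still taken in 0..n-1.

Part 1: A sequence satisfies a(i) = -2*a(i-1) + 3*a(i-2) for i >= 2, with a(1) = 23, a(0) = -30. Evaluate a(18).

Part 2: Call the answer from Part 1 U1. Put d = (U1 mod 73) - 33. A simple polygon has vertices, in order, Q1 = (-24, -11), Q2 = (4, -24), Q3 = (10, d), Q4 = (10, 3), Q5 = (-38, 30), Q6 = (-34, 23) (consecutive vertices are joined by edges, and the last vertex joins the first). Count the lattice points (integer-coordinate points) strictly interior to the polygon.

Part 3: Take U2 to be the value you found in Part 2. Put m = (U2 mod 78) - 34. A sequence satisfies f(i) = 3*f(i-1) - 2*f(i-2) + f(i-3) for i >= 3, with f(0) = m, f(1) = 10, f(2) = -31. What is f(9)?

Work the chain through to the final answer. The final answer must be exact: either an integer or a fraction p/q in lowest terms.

Part 1: a(2) = -2*(23) + 3*(-30) = -136; iterating: a(2)=-136, a(3)=341, a(4)=-1090, a(5)=3203, a(6)=-9676, a(7)=28961, a(8)=-86950, a(9)=260783, a(10)=-782416, a(11)=2347181, a(12)=-7041610, a(13)=21124763, a(14)=-63374356, a(15)=190123001, a(16)=-570369070, a(17)=1711107143, a(18)=-5133321496; answer -5133321496
Part 2: U1 = -5133321496; d = 0; cross terms: (-24*-24 - 4*-11)=620, (4*0 - 10*-24)=240, (10*3 - 10*0)=30, (10*30 - -38*3)=414, (-38*23 - -34*30)=146, (-34*-11 - -24*23)=926; twice the area = |2376| = 2376; area = 1188; boundary points = 1 + 6 + 3 + 3 + 1 + 2 = 16; strictly interior points = area - boundary/2 + 1 = 1181; answer 1181
Part 3: U2 = 1181; m = -23; f(3) = 3*(-31) - 2*(10) + 1*(-23) = -136; iterating: f(3)=-136, f(4)=-336, f(5)=-767, f(6)=-1765, f(7)=-4097, f(8)=-9528, f(9)=-22155; answer -22155

-22155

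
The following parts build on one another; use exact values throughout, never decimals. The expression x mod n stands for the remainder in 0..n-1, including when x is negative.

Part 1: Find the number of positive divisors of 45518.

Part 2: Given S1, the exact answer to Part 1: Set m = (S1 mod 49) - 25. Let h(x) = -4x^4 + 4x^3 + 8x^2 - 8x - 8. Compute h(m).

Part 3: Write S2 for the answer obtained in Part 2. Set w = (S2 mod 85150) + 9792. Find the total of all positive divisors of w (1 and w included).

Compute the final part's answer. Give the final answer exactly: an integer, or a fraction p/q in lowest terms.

Part 1: 45518 = 2 * 11 * 2069; number of divisors = (1+1) * (1+1) * (1+1) = 8; answer 8
Part 2: S1 = 8; m = -17; -4*(-17)^4 + 4*(-17)^3 + 8*(-17)^2 - 8*(-17)^1 - 8 = (-334084) + (-19652) + (2312) + (136) + (-8) = -351296; answer -351296
Part 3: S2 = -351296; w = 84246; 84246 = 2 * 3 * 19 * 739; sigma = (1 + 2) * (1 + 3) * (1 + 19) * (1 + 739) = 3 * 4 * 20 * 740 = 177600; answer 177600

177600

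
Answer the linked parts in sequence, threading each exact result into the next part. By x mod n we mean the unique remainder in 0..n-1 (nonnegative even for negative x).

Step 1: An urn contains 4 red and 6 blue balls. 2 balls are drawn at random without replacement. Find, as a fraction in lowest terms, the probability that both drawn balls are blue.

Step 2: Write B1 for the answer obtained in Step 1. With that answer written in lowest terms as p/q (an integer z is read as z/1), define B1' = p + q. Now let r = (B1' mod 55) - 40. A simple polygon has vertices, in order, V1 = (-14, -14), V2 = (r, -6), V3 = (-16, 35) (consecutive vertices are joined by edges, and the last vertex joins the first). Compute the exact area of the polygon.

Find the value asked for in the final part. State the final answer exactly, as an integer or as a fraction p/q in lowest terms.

Step 1: total draws C(10,2) = 45; favorable C(6,2) = 15; P = 1/3; answer 1/3
Step 2: B1 = 1/3; threaded value p + q = 4; r = -36; cross terms: (-14*-6 - -36*-14)=-420, (-36*35 - -16*-6)=-1356, (-16*-14 - -14*35)=714; twice the area = |-1062| = 1062; area = 531; answer 531

531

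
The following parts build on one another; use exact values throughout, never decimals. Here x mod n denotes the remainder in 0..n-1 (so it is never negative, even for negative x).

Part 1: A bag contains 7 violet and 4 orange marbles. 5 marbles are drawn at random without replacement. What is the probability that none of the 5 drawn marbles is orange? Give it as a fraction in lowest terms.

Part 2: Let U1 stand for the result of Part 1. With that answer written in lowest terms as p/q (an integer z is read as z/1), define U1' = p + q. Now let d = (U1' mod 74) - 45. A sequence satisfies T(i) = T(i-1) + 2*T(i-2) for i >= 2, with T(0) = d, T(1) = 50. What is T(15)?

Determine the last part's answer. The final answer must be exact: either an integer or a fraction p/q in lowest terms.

305866

Part 1: total draws C(11,5) = 462; favorable C(7,5) = 21; P = 1/22; answer 1/22
Part 2: U1 = 1/22; threaded value p + q = 23; d = -22; T(2) = 1*(50) + 2*(-22) = 6; iterating: T(2)=6, T(3)=106, T(4)=118, T(5)=330, T(6)=566, T(7)=1226, T(8)=2358, T(9)=4810, T(10)=9526, T(11)=19146, T(12)=38198, T(13)=76490, T(14)=152886, T(15)=305866; answer 305866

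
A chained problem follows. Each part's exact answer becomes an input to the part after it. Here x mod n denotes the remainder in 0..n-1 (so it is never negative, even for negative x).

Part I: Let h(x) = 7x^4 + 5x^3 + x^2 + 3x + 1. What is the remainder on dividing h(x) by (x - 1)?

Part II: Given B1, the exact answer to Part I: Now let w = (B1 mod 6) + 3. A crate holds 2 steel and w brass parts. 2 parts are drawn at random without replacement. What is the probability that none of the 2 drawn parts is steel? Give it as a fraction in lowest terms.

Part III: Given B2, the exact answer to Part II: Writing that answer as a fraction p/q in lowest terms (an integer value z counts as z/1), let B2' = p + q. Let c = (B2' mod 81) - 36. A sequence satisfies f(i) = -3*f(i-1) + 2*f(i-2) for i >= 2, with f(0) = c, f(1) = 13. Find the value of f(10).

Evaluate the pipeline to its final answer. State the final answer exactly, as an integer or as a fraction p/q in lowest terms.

Part I: remainder = value at the root: 7*(1)^4 + 5*(1)^3 + 1*(1)^2 + 3*(1)^1 + 1 = (7) + (5) + (1) + (3) + (1) = 17; answer 17
Part II: B1 = 17; w = 8; total draws C(10,2) = 45; favorable C(8,2) = 28; P = 28/45; answer 28/45
Part III: B2 = 28/45; threaded value p + q = 73; c = 37; f(2) = -3*(13) + 2*(37) = 35; iterating: f(2)=35, f(3)=-79, f(4)=307, f(5)=-1079, f(6)=3851, f(7)=-13711, f(8)=48835, f(9)=-173927, f(10)=619451; answer 619451

619451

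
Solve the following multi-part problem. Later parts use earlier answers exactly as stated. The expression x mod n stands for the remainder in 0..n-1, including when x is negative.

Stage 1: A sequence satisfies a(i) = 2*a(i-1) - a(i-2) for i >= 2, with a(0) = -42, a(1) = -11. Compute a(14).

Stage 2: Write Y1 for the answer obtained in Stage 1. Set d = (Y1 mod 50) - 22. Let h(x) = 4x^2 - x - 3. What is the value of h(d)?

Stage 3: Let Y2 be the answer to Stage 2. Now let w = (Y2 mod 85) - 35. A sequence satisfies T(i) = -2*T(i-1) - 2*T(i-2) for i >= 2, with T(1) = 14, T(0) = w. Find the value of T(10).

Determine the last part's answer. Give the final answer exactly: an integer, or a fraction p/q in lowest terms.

-832

Stage 1: a(2) = 2*(-11) - 1*(-42) = 20; iterating: a(2)=20, a(3)=51, a(4)=82, a(5)=113, a(6)=144, a(7)=175, a(8)=206, a(9)=237, a(10)=268, a(11)=299, a(12)=330, a(13)=361, a(14)=392; answer 392
Stage 2: Y1 = 392; d = 20; 4*(20)^2 - 1*(20)^1 - 3 = (1600) + (-20) + (-3) = 1577; answer 1577
Stage 3: Y2 = 1577; w = 12; T(2) = -2*(14) - 2*(12) = -52; iterating: T(2)=-52, T(3)=76, T(4)=-48, T(5)=-56, T(6)=208, T(7)=-304, T(8)=192, T(9)=224, T(10)=-832; answer -832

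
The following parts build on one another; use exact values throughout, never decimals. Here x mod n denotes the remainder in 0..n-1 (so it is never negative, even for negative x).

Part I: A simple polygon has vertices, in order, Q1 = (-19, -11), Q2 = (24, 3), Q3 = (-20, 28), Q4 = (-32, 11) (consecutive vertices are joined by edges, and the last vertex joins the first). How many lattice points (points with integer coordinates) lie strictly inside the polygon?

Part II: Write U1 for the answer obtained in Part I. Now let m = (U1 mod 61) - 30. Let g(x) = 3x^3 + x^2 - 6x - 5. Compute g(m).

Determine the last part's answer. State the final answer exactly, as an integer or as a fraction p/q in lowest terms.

Part I: cross terms: (-19*3 - 24*-11)=207, (24*28 - -20*3)=732, (-20*11 - -32*28)=676, (-32*-11 - -19*11)=561; twice the area = |2176| = 2176; area = 1088; boundary points = 1 + 1 + 1 + 1 = 4; strictly interior points = area - boundary/2 + 1 = 1087; answer 1087
Part II: U1 = 1087; m = 20; 3*(20)^3 + 1*(20)^2 - 6*(20)^1 - 5 = (24000) + (400) + (-120) + (-5) = 24275; answer 24275

24275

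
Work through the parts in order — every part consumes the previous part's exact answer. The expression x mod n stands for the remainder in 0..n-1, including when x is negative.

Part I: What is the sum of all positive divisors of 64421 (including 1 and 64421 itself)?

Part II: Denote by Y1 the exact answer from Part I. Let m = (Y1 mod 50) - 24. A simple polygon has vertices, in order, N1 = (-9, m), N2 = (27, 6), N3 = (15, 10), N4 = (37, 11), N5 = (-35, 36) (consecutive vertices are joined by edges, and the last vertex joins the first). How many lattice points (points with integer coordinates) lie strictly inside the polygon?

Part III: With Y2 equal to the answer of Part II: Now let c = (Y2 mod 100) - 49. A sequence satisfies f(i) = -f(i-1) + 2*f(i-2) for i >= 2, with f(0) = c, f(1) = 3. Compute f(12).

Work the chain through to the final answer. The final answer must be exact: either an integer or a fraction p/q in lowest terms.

Part I: 64421 = 7 * 9203; sigma = (1 + 7) * (1 + 9203) = 8 * 9204 = 73632; answer 73632
Part II: Y1 = 73632; m = 8; cross terms: (-9*6 - 27*8)=-270, (27*10 - 15*6)=180, (15*11 - 37*10)=-205, (37*36 - -35*11)=1717, (-35*8 - -9*36)=44; twice the area = |1466| = 1466; area = 733; boundary points = 2 + 4 + 1 + 1 + 2 = 10; strictly interior points = area - boundary/2 + 1 = 729; answer 729
Part III: Y2 = 729; c = -20; f(2) = -1*(3) + 2*(-20) = -43; iterating: f(2)=-43, f(3)=49, f(4)=-135, f(5)=233, f(6)=-503, f(7)=969, f(8)=-1975, f(9)=3913, f(10)=-7863, f(11)=15689, f(12)=-31415; answer -31415

-31415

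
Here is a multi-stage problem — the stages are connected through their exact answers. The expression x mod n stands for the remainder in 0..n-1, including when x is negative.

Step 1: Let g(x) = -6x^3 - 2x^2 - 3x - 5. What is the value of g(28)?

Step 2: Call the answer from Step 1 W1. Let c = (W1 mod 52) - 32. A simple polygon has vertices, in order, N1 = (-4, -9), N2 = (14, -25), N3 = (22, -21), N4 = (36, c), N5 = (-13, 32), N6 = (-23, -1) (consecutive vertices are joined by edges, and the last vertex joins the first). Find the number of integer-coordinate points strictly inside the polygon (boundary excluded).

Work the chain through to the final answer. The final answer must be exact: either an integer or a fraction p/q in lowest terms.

Step 1: -6*(28)^3 - 2*(28)^2 - 3*(28)^1 - 5 = (-131712) + (-1568) + (-84) + (-5) = -133369; answer -133369
Step 2: W1 = -133369; c = -21; cross terms: (-4*-25 - 14*-9)=226, (14*-21 - 22*-25)=256, (22*-21 - 36*-21)=294, (36*32 - -13*-21)=879, (-13*-1 - -23*32)=749, (-23*-9 - -4*-1)=203; twice the area = |2607| = 2607; area = 2607/2; boundary points = 2 + 4 + 14 + 1 + 1 + 1 = 23; strictly interior points = area - boundary/2 + 1 = 1293; answer 1293

1293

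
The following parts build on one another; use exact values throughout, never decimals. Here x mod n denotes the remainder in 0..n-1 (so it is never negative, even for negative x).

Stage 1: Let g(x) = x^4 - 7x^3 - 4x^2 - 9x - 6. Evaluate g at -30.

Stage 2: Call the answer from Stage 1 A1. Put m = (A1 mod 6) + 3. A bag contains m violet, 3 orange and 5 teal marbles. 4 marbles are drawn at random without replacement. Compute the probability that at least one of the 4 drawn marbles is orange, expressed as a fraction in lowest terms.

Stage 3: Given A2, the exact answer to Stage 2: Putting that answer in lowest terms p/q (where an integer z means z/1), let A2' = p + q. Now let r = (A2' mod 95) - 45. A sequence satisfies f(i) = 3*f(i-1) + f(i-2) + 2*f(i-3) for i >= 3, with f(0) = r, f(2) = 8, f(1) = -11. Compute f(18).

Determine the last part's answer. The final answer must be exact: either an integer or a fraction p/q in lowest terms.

Stage 1: 1*(-30)^4 - 7*(-30)^3 - 4*(-30)^2 - 9*(-30)^1 - 6 = (810000) + (189000) + (-3600) + (270) + (-6) = 995664; answer 995664
Stage 2: A1 = 995664; m = 3; total draws C(11,4) = 330; complement C(8,4) = 70; favorable 330 - 70 = 260; P = 26/33; answer 26/33
Stage 3: A2 = 26/33; threaded value p + q = 59; r = 14; f(3) = 3*(8) + 1*(-11) + 2*(14) = 41; iterating: f(3)=41, f(4)=109, f(5)=384, f(6)=1343, f(7)=4631, f(8)=16004, f(9)=55329, f(10)=191253, f(11)=661096, f(12)=2285199, f(13)=7899199, f(14)=27304988, f(15)=94384561, f(16)=326257069, f(17)=1127765744, f(18)=3898323423; answer 3898323423

3898323423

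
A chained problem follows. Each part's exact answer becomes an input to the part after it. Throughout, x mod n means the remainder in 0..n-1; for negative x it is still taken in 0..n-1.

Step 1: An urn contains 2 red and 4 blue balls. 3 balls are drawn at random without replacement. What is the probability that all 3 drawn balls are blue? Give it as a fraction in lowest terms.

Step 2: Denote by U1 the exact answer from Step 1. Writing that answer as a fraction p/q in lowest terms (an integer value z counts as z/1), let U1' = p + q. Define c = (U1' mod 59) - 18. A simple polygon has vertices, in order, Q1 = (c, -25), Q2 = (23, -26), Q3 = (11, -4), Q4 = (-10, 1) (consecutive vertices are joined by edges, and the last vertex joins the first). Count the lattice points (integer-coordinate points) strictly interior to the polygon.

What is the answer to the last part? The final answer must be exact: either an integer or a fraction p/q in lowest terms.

Step 1: total draws C(6,3) = 20; favorable C(4,3) = 4; P = 1/5; answer 1/5
Step 2: U1 = 1/5; threaded value p + q = 6; c = -12; cross terms: (-12*-26 - 23*-25)=887, (23*-4 - 11*-26)=194, (11*1 - -10*-4)=-29, (-10*-25 - -12*1)=262; twice the area = |1314| = 1314; area = 657; boundary points = 1 + 2 + 1 + 2 = 6; strictly interior points = area - boundary/2 + 1 = 655; answer 655

655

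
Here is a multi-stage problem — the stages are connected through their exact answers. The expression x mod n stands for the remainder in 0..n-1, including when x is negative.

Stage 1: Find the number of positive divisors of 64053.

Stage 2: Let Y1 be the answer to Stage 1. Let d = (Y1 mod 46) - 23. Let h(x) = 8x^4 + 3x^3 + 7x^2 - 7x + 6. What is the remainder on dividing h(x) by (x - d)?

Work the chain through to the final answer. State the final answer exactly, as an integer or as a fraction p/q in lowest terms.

114065

Stage 1: 64053 = 3^2 * 11 * 647; number of divisors = (2+1) * (1+1) * (1+1) = 12; answer 12
Stage 2: Y1 = 12; d = -11; remainder = value at the root: 8*(-11)^4 + 3*(-11)^3 + 7*(-11)^2 - 7*(-11)^1 + 6 = (117128) + (-3993) + (847) + (77) + (6) = 114065; answer 114065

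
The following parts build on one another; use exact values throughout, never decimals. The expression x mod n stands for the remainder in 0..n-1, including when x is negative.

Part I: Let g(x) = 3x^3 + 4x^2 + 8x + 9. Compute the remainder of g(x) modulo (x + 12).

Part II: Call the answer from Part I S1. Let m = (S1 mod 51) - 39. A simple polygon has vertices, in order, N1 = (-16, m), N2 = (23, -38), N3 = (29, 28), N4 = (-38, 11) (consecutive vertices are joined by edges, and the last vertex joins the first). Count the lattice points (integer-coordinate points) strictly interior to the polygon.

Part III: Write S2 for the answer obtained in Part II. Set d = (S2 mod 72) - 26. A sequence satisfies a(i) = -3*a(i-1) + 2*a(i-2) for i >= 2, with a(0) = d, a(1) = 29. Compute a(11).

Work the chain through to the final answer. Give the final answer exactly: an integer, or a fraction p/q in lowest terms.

8863519

Part I: remainder = value at the root: 3*(-12)^3 + 4*(-12)^2 + 8*(-12)^1 + 9 = (-5184) + (576) + (-96) + (9) = -4695; answer -4695
Part II: S1 = -4695; m = 9; cross terms: (-16*-38 - 23*9)=401, (23*28 - 29*-38)=1746, (29*11 - -38*28)=1383, (-38*9 - -16*11)=-166; twice the area = |3364| = 3364; area = 1682; boundary points = 1 + 6 + 1 + 2 = 10; strictly interior points = area - boundary/2 + 1 = 1678; answer 1678
Part III: S2 = 1678; d = -4; a(2) = -3*(29) + 2*(-4) = -95; iterating: a(2)=-95, a(3)=343, a(4)=-1219, a(5)=4343, a(6)=-15467, a(7)=55087, a(8)=-196195, a(9)=698759, a(10)=-2488667, a(11)=8863519; answer 8863519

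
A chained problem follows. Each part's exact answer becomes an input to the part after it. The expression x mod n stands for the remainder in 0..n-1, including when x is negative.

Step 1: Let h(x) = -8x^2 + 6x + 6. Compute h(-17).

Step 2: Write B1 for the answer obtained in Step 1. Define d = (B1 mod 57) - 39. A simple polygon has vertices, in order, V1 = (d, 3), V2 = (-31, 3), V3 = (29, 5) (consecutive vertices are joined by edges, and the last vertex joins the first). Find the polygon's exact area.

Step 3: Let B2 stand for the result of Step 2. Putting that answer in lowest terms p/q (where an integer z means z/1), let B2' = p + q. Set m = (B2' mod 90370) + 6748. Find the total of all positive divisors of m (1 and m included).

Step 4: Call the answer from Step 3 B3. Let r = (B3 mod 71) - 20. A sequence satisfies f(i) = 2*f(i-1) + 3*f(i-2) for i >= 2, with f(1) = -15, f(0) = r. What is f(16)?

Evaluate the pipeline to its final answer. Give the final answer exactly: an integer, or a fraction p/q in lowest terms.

344373807

Step 1: -8*(-17)^2 + 6*(-17)^1 + 6 = (-2312) + (-102) + (6) = -2408; answer -2408
Step 2: B1 = -2408; d = 4; cross terms: (4*3 - -31*3)=105, (-31*5 - 29*3)=-242, (29*3 - 4*5)=67; twice the area = |-70| = 70; area = 35; answer 35
Step 3: B2 = 35; threaded value p + q = 36; m = 6784; 6784 = 2^7 * 53; sigma = (1 + 2 + 4 + 8 + 16 + 32 + 64 + 128) * (1 + 53) = 255 * 54 = 13770; answer 13770
Step 4: B3 = 13770; r = 47; f(2) = 2*(-15) + 3*(47) = 111; iterating: f(2)=111, f(3)=177, f(4)=687, f(5)=1905, f(6)=5871, f(7)=17457, f(8)=52527, f(9)=157425, f(10)=472431, f(11)=1417137, f(12)=4251567, f(13)=12754545, f(14)=38263791, f(15)=114791217, f(16)=344373807; answer 344373807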